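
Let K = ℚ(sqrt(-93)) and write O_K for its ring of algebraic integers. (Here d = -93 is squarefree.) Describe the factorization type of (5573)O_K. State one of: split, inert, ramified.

-93 mod 4 = 3, hence disc K = 4·(-93) = -372 and O_K = ℤ[√-93].
disc(K) = -372 is not divisible by 5573; 5573 is unramified.
Legendre symbol by Euler's criterion: (-93/5573) ≡ (-93)^2786 ≡ 1 (mod 5573), i.e. (-93/5573) = 1.
d is a quadratic residue mod p, hence 5573 splits in O_K.

splits completely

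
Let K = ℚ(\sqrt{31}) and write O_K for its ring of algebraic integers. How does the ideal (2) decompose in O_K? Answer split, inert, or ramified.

d = 31 ≡ 3 (mod 4), so O_K = ℤ[√31] and disc(K) = 4d = 124.
2 divides disc(K) = 124, so 2 ramifies.

ramified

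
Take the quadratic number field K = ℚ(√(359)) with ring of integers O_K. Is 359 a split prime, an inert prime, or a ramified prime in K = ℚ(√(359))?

Since 359 ≢ 1 mod 4, the ring of integers is ℤ[√359] with discriminant 4·359 = 1436.
disc(K) = 1436 = 359·4, so p = 359 is ramified.

ramifies in O_K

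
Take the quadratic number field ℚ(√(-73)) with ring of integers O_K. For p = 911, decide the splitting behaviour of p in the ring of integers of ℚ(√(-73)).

911 remains inert

d = -73 ≡ 3 (mod 4), so O_K = ℤ[√-73] and disc(K) = 4d = -292.
disc(K) = -292 is not divisible by 911; 911 is unramified.
Euler's criterion: (-73)^455 mod 911 = 910. Thus (-73|911) = -1.
(-73/911) = -1, so 911 is inert.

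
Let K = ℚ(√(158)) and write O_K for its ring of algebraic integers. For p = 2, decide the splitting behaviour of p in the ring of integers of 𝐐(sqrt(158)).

2 is ramified

d = 158 ≡ 2 (mod 4), so O_K = ℤ[√158] and disc(K) = 4d = 632.
disc(K) = 632 = 2·316, so p = 2 is ramified.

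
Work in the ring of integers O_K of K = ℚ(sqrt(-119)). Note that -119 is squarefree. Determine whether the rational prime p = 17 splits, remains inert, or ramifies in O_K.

p ramifies

d = -119 ≡ 1 (mod 4), so O_K = ℤ[(1+√-119)/2] and disc(K) = d = -119.
disc(K) = -119 = 17·(-7), so p = 17 is ramified.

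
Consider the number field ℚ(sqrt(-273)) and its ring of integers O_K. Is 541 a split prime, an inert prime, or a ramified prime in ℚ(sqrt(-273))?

Since -273 ≢ 1 mod 4, the ring of integers is ℤ[√-273] with discriminant 4·(-273) = -1092.
disc(K) = -1092 is not divisible by 541; 541 is unramified.
Euler's criterion: (-273)^270 mod 541 = 540. Thus (-273|541) = -1.
d is a non-residue mod p, hence 541 remains inert in O_K.

inert — (541) stays prime in O_K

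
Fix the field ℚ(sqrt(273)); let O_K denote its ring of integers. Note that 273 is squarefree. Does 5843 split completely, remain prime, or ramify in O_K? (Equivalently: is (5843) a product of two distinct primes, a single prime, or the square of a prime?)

d = 273 ≡ 1 (mod 4), so O_K = ℤ[(1+√273)/2] and disc(K) = d = 273.
disc(K) = 273 is not divisible by 5843; 5843 is unramified.
(273/5843) = 273^2921 mod 5843 = 5842, giving Legendre symbol -1.
(273/5843) = -1, so 5843 is inert.

p is inert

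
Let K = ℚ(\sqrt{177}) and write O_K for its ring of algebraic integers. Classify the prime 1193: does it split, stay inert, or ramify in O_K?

p splits

d = 177 ≡ 1 (mod 4), so O_K = ℤ[(1+√177)/2] and disc(K) = d = 177.
disc(K) = 177 is not divisible by 1193; 1193 is unramified.
Legendre symbol by Euler's criterion: (177/1193) ≡ 177^596 ≡ 1 (mod 1193), i.e. (177/1193) = 1.
(177/1193) = 1, so 1193 splits.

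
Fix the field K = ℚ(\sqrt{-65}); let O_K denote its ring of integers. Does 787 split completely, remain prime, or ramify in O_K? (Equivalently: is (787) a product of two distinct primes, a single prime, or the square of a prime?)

d = -65 ≡ 3 (mod 4), so O_K = ℤ[√-65] and disc(K) = 4d = -260.
787 ∤ -260, so 787 is unramified.
Compute (-65/787) via Euler: 722^((787-1)/2) mod 787 = 786, so (-65/787) = -1.
Legendre symbol -1 ⇒ 787 is inert.

inert — (787) stays prime in O_K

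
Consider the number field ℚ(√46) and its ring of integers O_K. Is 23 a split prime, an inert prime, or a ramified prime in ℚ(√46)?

Since 46 ≢ 1 mod 4, the ring of integers is ℤ[√46] with discriminant 4·46 = 184.
Ramification test: 23 | 184. The prime 23 ramifies in K.

23 is ramified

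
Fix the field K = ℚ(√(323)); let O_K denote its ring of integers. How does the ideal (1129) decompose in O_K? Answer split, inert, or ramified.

d = 323 ≡ 3 (mod 4), so O_K = ℤ[√323] and disc(K) = 4d = 1292.
Since gcd(1129, 1292) = 1 the prime 1129 does not ramify.
Compute (323/1129) via Euler: 323^((1129-1)/2) mod 1129 = 1, so (323/1129) = 1.
d is a quadratic residue mod p, hence 1129 splits in O_K.

splits completely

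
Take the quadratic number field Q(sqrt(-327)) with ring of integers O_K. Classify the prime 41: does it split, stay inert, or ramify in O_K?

-327 mod 4 = 1, hence disc K = -327 and O_K = ℤ[(1+√-327)/2].
41 ∤ -327, so 41 is unramified.
Compute (-327/41) via Euler: 1^((41-1)/2) mod 41 = 1, so (-327/41) = 1.
Legendre symbol 1 ⇒ 41 is split.

split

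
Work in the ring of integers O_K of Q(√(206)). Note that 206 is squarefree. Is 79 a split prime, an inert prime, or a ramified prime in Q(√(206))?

d = 206 ≡ 2 (mod 4), so O_K = ℤ[√206] and disc(K) = 4d = 824.
disc(K) = 824 is not divisible by 79; 79 is unramified.
Euler's criterion: 206^39 mod 79 = 78. Thus (206|79) = -1.
Legendre symbol -1 ⇒ 79 is inert.

remains prime (inert)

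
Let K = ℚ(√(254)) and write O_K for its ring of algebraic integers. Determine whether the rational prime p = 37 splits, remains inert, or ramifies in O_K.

remains prime (inert)

254 mod 4 = 2, hence disc K = 4·254 = 1016 and O_K = ℤ[√254].
37 ∤ 1016, so 37 is unramified.
(254/37) = 32^18 mod 37 = 36, giving Legendre symbol -1.
(254/37) = -1, so 37 is inert.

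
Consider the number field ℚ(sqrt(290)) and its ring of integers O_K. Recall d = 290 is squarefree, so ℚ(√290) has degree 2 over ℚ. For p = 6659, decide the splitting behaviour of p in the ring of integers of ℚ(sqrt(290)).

Since 290 ≢ 1 mod 4, the ring of integers is ℤ[√290] with discriminant 4·290 = 1160.
Since gcd(6659, 1160) = 1 the prime 6659 does not ramify.
Euler's criterion: 290^3329 mod 6659 = 1. Thus (290|6659) = 1.
d is a quadratic residue mod p, hence 6659 splits in O_K.

6659 splits in O_K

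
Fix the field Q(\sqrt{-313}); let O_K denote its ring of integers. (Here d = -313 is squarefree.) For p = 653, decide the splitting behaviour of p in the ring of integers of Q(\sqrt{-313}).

-313 mod 4 = 3, hence disc K = 4·(-313) = -1252 and O_K = ℤ[√-313].
653 ∤ -1252, so 653 is unramified.
Legendre symbol by Euler's criterion: (-313/653) ≡ (-313)^326 ≡ 1 (mod 653), i.e. (-313/653) = 1.
Legendre symbol 1 ⇒ 653 is split.

p splits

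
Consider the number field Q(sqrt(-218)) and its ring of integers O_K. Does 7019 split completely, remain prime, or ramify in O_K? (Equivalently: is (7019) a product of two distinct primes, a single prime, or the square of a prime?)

-218 mod 4 = 2, hence disc K = 4·(-218) = -872 and O_K = ℤ[√-218].
disc(K) = -872 is not divisible by 7019; 7019 is unramified.
(-218/7019) = 6801^3509 mod 7019 = 1, giving Legendre symbol 1.
d is a quadratic residue mod p, hence 7019 splits in O_K.

p splits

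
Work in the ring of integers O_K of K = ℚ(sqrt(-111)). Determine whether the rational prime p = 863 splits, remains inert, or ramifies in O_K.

Since -111 ≡ 1 mod 4, the ring of integers is ℤ[(1+√-111)/2] with discriminant -111.
863 ∤ -111, so 863 is unramified.
Compute (-111/863) via Euler: 752^((863-1)/2) mod 863 = 862, so (-111/863) = -1.
d is a non-residue mod p, hence 863 remains inert in O_K.

inert — (863) stays prime in O_K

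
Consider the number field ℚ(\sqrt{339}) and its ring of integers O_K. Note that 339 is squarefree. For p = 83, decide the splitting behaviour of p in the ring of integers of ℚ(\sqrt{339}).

split — (83) = 𝔭₁𝔭₂ with 𝔭₁ ≠ 𝔭₂

339 mod 4 = 3, hence disc K = 4·339 = 1356 and O_K = ℤ[√339].
83 ∤ 1356, so 83 is unramified.
Euler's criterion: 339^41 mod 83 = 1. Thus (339|83) = 1.
(339/83) = 1, so 83 splits.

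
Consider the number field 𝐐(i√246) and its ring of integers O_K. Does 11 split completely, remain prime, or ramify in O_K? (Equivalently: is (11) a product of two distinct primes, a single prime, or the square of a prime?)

inert — (11) stays prime in O_K

-246 mod 4 = 2, hence disc K = 4·(-246) = -984 and O_K = ℤ[√-246].
11 ∤ -984, so 11 is unramified.
Euler's criterion: (-246)^5 mod 11 = 10. Thus (-246|11) = -1.
d is a non-residue mod p, hence 11 remains inert in O_K.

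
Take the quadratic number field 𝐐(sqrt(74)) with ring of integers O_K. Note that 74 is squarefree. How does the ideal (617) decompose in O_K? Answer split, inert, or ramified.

split — (617) = 𝔭₁𝔭₂ with 𝔭₁ ≠ 𝔭₂

d = 74 ≡ 2 (mod 4), so O_K = ℤ[√74] and disc(K) = 4d = 296.
disc(K) = 296 is not divisible by 617; 617 is unramified.
Compute (74/617) via Euler: 74^((617-1)/2) mod 617 = 1, so (74/617) = 1.
(74/617) = 1, so 617 splits.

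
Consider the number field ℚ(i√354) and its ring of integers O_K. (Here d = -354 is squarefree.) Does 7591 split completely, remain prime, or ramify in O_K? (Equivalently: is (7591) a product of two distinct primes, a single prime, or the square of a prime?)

splits completely

Since -354 ≢ 1 mod 4, the ring of integers is ℤ[√-354] with discriminant 4·(-354) = -1416.
disc(K) = -1416 is not divisible by 7591; 7591 is unramified.
Euler's criterion: (-354)^3795 mod 7591 = 1. Thus (-354|7591) = 1.
(-354/7591) = 1, so 7591 splits.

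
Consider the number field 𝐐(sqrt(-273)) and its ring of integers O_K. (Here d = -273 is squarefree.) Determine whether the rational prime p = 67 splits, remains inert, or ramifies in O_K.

splits completely

d = -273 ≡ 3 (mod 4), so O_K = ℤ[√-273] and disc(K) = 4d = -1092.
67 ∤ -1092, so 67 is unramified.
Euler's criterion: (-273)^33 mod 67 = 1. Thus (-273|67) = 1.
(-273/67) = 1, so 67 splits.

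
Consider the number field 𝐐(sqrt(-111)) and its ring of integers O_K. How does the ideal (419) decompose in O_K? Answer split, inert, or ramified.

inert — (419) stays prime in O_K

Since -111 ≡ 1 mod 4, the ring of integers is ℤ[(1+√-111)/2] with discriminant -111.
disc(K) = -111 is not divisible by 419; 419 is unramified.
Euler's criterion: (-111)^209 mod 419 = 418. Thus (-111|419) = -1.
Legendre symbol -1 ⇒ 419 is inert.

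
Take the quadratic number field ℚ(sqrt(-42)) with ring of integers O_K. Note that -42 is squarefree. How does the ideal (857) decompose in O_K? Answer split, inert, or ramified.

-42 mod 4 = 2, hence disc K = 4·(-42) = -168 and O_K = ℤ[√-42].
disc(K) = -168 is not divisible by 857; 857 is unramified.
Euler's criterion: (-42)^428 mod 857 = 1. Thus (-42|857) = 1.
(-42/857) = 1, so 857 splits.

split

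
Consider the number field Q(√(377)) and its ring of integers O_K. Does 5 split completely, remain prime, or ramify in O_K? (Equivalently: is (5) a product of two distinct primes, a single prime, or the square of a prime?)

377 mod 4 = 1, hence disc K = 377 and O_K = ℤ[(1+√377)/2].
Since gcd(5, 377) = 1 the prime 5 does not ramify.
Compute (377/5) via Euler: 2^((5-1)/2) mod 5 = 4, so (377/5) = -1.
Legendre symbol -1 ⇒ 5 is inert.

5 remains inert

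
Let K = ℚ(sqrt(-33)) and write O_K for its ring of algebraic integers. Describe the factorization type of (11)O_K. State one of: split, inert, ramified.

ramifies in O_K

Since -33 ≢ 1 mod 4, the ring of integers is ℤ[√-33] with discriminant 4·(-33) = -132.
Ramification test: 11 | -132. The prime 11 ramifies in K.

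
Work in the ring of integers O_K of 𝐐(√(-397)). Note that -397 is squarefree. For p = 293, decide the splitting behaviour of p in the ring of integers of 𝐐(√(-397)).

split — (293) = 𝔭₁𝔭₂ with 𝔭₁ ≠ 𝔭₂

Since -397 ≢ 1 mod 4, the ring of integers is ℤ[√-397] with discriminant 4·(-397) = -1588.
293 ∤ -1588, so 293 is unramified.
(-397/293) = 189^146 mod 293 = 1, giving Legendre symbol 1.
(-397/293) = 1, so 293 splits.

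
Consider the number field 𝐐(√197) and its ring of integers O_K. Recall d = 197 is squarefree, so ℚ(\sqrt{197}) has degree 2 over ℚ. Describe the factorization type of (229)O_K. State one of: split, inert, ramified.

remains prime (inert)

Since 197 ≡ 1 mod 4, the ring of integers is ℤ[(1+√197)/2] with discriminant 197.
Since gcd(229, 197) = 1 the prime 229 does not ramify.
(197/229) = 197^114 mod 229 = 228, giving Legendre symbol -1.
Legendre symbol -1 ⇒ 229 is inert.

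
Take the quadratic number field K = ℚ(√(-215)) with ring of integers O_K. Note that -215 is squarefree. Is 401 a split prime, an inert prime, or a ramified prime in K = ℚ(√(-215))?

d = -215 ≡ 1 (mod 4), so O_K = ℤ[(1+√-215)/2] and disc(K) = d = -215.
401 ∤ -215, so 401 is unramified.
Euler's criterion: (-215)^200 mod 401 = 1. Thus (-215|401) = 1.
Legendre symbol 1 ⇒ 401 is split.

splits completely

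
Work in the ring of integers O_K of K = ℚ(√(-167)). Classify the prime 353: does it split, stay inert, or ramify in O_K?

-167 mod 4 = 1, hence disc K = -167 and O_K = ℤ[(1+√-167)/2].
353 ∤ -167, so 353 is unramified.
Legendre symbol by Euler's criterion: (-167/353) ≡ (-167)^176 ≡ 1 (mod 353), i.e. (-167/353) = 1.
Legendre symbol 1 ⇒ 353 is split.

353 splits in O_K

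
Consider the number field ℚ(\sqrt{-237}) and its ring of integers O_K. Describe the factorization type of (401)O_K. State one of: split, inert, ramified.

-237 mod 4 = 3, hence disc K = 4·(-237) = -948 and O_K = ℤ[√-237].
Since gcd(401, -948) = 1 the prime 401 does not ramify.
Legendre symbol by Euler's criterion: (-237/401) ≡ (-237)^200 ≡ 1 (mod 401), i.e. (-237/401) = 1.
(-237/401) = 1, so 401 splits.

401 splits in O_K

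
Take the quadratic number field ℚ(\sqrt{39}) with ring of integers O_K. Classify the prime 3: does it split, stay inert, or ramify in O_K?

ramified

Since 39 ≢ 1 mod 4, the ring of integers is ℤ[√39] with discriminant 4·39 = 156.
Ramification test: 3 | 156. The prime 3 ramifies in K.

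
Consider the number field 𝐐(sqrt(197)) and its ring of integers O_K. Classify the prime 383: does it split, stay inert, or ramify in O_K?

383 remains inert

Since 197 ≡ 1 mod 4, the ring of integers is ℤ[(1+√197)/2] with discriminant 197.
383 ∤ 197, so 383 is unramified.
(197/383) = 197^191 mod 383 = 382, giving Legendre symbol -1.
d is a non-residue mod p, hence 383 remains inert in O_K.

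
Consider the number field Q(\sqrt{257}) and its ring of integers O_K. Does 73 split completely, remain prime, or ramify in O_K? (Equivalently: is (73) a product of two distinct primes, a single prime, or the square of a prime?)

257 mod 4 = 1, hence disc K = 257 and O_K = ℤ[(1+√257)/2].
Since gcd(73, 257) = 1 the prime 73 does not ramify.
Legendre symbol by Euler's criterion: (257/73) ≡ 257^36 ≡ 1 (mod 73), i.e. (257/73) = 1.
(257/73) = 1, so 73 splits.

73 splits in O_K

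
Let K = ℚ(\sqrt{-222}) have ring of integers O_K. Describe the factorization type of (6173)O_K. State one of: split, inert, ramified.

inert

d = -222 ≡ 2 (mod 4), so O_K = ℤ[√-222] and disc(K) = 4d = -888.
disc(K) = -888 is not divisible by 6173; 6173 is unramified.
Euler's criterion: (-222)^3086 mod 6173 = 6172. Thus (-222|6173) = -1.
(-222/6173) = -1, so 6173 is inert.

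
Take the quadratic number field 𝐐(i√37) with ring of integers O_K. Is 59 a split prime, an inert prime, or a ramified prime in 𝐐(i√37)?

-37 mod 4 = 3, hence disc K = 4·(-37) = -148 and O_K = ℤ[√-37].
59 ∤ -148, so 59 is unramified.
(-37/59) = 22^29 mod 59 = 1, giving Legendre symbol 1.
(-37/59) = 1, so 59 splits.

split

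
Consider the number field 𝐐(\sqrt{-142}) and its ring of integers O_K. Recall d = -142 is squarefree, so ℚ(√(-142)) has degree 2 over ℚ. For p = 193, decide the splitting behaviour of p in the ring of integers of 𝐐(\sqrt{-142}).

d = -142 ≡ 2 (mod 4), so O_K = ℤ[√-142] and disc(K) = 4d = -568.
disc(K) = -568 is not divisible by 193; 193 is unramified.
Compute (-142/193) via Euler: 51^((193-1)/2) mod 193 = 192, so (-142/193) = -1.
d is a non-residue mod p, hence 193 remains inert in O_K.

193 remains inert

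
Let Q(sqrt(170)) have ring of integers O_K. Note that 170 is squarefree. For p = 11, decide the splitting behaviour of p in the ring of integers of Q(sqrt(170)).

splits completely

d = 170 ≡ 2 (mod 4), so O_K = ℤ[√170] and disc(K) = 4d = 680.
disc(K) = 680 is not divisible by 11; 11 is unramified.
Compute (170/11) via Euler: 5^((11-1)/2) mod 11 = 1, so (170/11) = 1.
Legendre symbol 1 ⇒ 11 is split.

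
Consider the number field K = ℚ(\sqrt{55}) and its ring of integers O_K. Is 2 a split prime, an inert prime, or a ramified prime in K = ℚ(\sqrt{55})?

d = 55 ≡ 3 (mod 4), so O_K = ℤ[√55] and disc(K) = 4d = 220.
disc(K) = 220 = 2·110, so p = 2 is ramified.

ramified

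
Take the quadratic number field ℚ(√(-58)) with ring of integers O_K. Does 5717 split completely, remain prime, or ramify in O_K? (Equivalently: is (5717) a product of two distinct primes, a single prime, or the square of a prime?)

d = -58 ≡ 2 (mod 4), so O_K = ℤ[√-58] and disc(K) = 4d = -232.
Since gcd(5717, -232) = 1 the prime 5717 does not ramify.
Legendre symbol by Euler's criterion: (-58/5717) ≡ (-58)^2858 ≡ 5716 (mod 5717), i.e. (-58/5717) = -1.
d is a non-residue mod p, hence 5717 remains inert in O_K.

inert — (5717) stays prime in O_K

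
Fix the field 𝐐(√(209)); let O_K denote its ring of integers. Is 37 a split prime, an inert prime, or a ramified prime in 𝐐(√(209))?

p is inert

Since 209 ≡ 1 mod 4, the ring of integers is ℤ[(1+√209)/2] with discriminant 209.
disc(K) = 209 is not divisible by 37; 37 is unramified.
Euler's criterion: 209^18 mod 37 = 36. Thus (209|37) = -1.
d is a non-residue mod p, hence 37 remains inert in O_K.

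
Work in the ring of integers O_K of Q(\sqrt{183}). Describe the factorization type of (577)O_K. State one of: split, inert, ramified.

remains prime (inert)

Since 183 ≢ 1 mod 4, the ring of integers is ℤ[√183] with discriminant 4·183 = 732.
disc(K) = 732 is not divisible by 577; 577 is unramified.
Compute (183/577) via Euler: 183^((577-1)/2) mod 577 = 576, so (183/577) = -1.
(183/577) = -1, so 577 is inert.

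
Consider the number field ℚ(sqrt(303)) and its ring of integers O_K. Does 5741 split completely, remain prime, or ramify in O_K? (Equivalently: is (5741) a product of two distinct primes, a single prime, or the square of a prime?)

Since 303 ≢ 1 mod 4, the ring of integers is ℤ[√303] with discriminant 4·303 = 1212.
Since gcd(5741, 1212) = 1 the prime 5741 does not ramify.
Legendre symbol by Euler's criterion: (303/5741) ≡ 303^2870 ≡ 5740 (mod 5741), i.e. (303/5741) = -1.
(303/5741) = -1, so 5741 is inert.

5741 remains inert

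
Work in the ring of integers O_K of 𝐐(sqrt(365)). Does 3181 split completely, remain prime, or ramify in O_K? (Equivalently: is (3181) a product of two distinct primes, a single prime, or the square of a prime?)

inert

d = 365 ≡ 1 (mod 4), so O_K = ℤ[(1+√365)/2] and disc(K) = d = 365.
Since gcd(3181, 365) = 1 the prime 3181 does not ramify.
Euler's criterion: 365^1590 mod 3181 = 3180. Thus (365|3181) = -1.
Legendre symbol -1 ⇒ 3181 is inert.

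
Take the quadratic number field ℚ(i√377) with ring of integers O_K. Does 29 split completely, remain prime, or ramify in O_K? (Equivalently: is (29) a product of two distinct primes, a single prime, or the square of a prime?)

-377 mod 4 = 3, hence disc K = 4·(-377) = -1508 and O_K = ℤ[√-377].
disc(K) = -1508 = 29·(-52), so p = 29 is ramified.

29 is ramified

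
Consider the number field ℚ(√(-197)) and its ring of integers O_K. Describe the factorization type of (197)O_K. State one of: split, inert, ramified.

p ramifies

Since -197 ≢ 1 mod 4, the ring of integers is ℤ[√-197] with discriminant 4·(-197) = -788.
197 divides disc(K) = -788, so 197 ramifies.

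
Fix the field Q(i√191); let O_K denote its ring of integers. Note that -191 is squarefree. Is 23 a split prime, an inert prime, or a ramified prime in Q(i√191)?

split

-191 mod 4 = 1, hence disc K = -191 and O_K = ℤ[(1+√-191)/2].
23 ∤ -191, so 23 is unramified.
Compute (-191/23) via Euler: 16^((23-1)/2) mod 23 = 1, so (-191/23) = 1.
d is a quadratic residue mod p, hence 23 splits in O_K.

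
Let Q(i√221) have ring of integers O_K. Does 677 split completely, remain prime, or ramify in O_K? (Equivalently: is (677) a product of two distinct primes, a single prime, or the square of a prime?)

p is inert

d = -221 ≡ 3 (mod 4), so O_K = ℤ[√-221] and disc(K) = 4d = -884.
677 ∤ -884, so 677 is unramified.
(-221/677) = 456^338 mod 677 = 676, giving Legendre symbol -1.
Legendre symbol -1 ⇒ 677 is inert.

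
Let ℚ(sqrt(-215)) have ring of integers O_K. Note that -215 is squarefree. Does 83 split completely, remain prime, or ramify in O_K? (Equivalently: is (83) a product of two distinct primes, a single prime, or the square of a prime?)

d = -215 ≡ 1 (mod 4), so O_K = ℤ[(1+√-215)/2] and disc(K) = d = -215.
disc(K) = -215 is not divisible by 83; 83 is unramified.
Legendre symbol by Euler's criterion: (-215/83) ≡ (-215)^41 ≡ 82 (mod 83), i.e. (-215/83) = -1.
d is a non-residue mod p, hence 83 remains inert in O_K.

inert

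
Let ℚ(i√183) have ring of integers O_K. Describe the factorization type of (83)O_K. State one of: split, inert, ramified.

inert

d = -183 ≡ 1 (mod 4), so O_K = ℤ[(1+√-183)/2] and disc(K) = d = -183.
disc(K) = -183 is not divisible by 83; 83 is unramified.
(-183/83) = 66^41 mod 83 = 82, giving Legendre symbol -1.
Legendre symbol -1 ⇒ 83 is inert.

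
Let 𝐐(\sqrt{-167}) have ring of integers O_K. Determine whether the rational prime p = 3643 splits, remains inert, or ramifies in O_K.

inert — (3643) stays prime in O_K

d = -167 ≡ 1 (mod 4), so O_K = ℤ[(1+√-167)/2] and disc(K) = d = -167.
3643 ∤ -167, so 3643 is unramified.
Compute (-167/3643) via Euler: 3476^((3643-1)/2) mod 3643 = 3642, so (-167/3643) = -1.
(-167/3643) = -1, so 3643 is inert.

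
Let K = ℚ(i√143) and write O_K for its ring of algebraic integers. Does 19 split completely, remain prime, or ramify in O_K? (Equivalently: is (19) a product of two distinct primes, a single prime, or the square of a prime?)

Since -143 ≡ 1 mod 4, the ring of integers is ℤ[(1+√-143)/2] with discriminant -143.
19 ∤ -143, so 19 is unramified.
Legendre symbol by Euler's criterion: (-143/19) ≡ (-143)^9 ≡ 1 (mod 19), i.e. (-143/19) = 1.
d is a quadratic residue mod p, hence 19 splits in O_K.

split — (19) = 𝔭₁𝔭₂ with 𝔭₁ ≠ 𝔭₂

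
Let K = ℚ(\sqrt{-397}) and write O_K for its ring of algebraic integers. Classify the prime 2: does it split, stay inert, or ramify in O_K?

-397 mod 4 = 3, hence disc K = 4·(-397) = -1588 and O_K = ℤ[√-397].
2 divides disc(K) = -1588, so 2 ramifies.

ramified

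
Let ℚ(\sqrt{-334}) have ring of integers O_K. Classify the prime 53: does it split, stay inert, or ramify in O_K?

Since -334 ≢ 1 mod 4, the ring of integers is ℤ[√-334] with discriminant 4·(-334) = -1336.
53 ∤ -1336, so 53 is unramified.
Compute (-334/53) via Euler: 37^((53-1)/2) mod 53 = 1, so (-334/53) = 1.
d is a quadratic residue mod p, hence 53 splits in O_K.

53 splits in O_K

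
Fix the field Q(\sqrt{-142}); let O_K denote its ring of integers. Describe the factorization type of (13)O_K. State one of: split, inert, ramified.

-142 mod 4 = 2, hence disc K = 4·(-142) = -568 and O_K = ℤ[√-142].
disc(K) = -568 is not divisible by 13; 13 is unramified.
(-142/13) = 1^6 mod 13 = 1, giving Legendre symbol 1.
Legendre symbol 1 ⇒ 13 is split.

split — (13) = 𝔭₁𝔭₂ with 𝔭₁ ≠ 𝔭₂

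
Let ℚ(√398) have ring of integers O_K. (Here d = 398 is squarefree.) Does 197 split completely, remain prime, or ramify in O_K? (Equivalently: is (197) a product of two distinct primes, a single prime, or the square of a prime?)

197 splits in O_K

398 mod 4 = 2, hence disc K = 4·398 = 1592 and O_K = ℤ[√398].
disc(K) = 1592 is not divisible by 197; 197 is unramified.
Euler's criterion: 398^98 mod 197 = 1. Thus (398|197) = 1.
Legendre symbol 1 ⇒ 197 is split.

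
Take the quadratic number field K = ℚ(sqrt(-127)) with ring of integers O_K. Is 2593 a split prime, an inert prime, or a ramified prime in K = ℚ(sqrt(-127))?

2593 remains inert

d = -127 ≡ 1 (mod 4), so O_K = ℤ[(1+√-127)/2] and disc(K) = d = -127.
2593 ∤ -127, so 2593 is unramified.
Legendre symbol by Euler's criterion: (-127/2593) ≡ (-127)^1296 ≡ 2592 (mod 2593), i.e. (-127/2593) = -1.
Legendre symbol -1 ⇒ 2593 is inert.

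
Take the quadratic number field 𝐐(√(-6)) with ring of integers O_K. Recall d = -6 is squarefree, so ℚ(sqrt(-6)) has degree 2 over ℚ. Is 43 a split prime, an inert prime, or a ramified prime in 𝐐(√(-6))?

d = -6 ≡ 2 (mod 4), so O_K = ℤ[√-6] and disc(K) = 4d = -24.
disc(K) = -24 is not divisible by 43; 43 is unramified.
Legendre symbol by Euler's criterion: (-6/43) ≡ (-6)^21 ≡ 42 (mod 43), i.e. (-6/43) = -1.
Legendre symbol -1 ⇒ 43 is inert.

43 remains inert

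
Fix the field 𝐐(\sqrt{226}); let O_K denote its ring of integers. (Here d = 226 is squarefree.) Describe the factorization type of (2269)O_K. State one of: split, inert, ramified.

d = 226 ≡ 2 (mod 4), so O_K = ℤ[√226] and disc(K) = 4d = 904.
Since gcd(2269, 904) = 1 the prime 2269 does not ramify.
Compute (226/2269) via Euler: 226^((2269-1)/2) mod 2269 = 2268, so (226/2269) = -1.
Legendre symbol -1 ⇒ 2269 is inert.

remains prime (inert)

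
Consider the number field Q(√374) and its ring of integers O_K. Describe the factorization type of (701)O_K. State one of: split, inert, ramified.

p splits

374 mod 4 = 2, hence disc K = 4·374 = 1496 and O_K = ℤ[√374].
Since gcd(701, 1496) = 1 the prime 701 does not ramify.
Euler's criterion: 374^350 mod 701 = 1. Thus (374|701) = 1.
d is a quadratic residue mod p, hence 701 splits in O_K.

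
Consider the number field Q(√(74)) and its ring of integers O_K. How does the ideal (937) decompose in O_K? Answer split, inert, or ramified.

p splits

Since 74 ≢ 1 mod 4, the ring of integers is ℤ[√74] with discriminant 4·74 = 296.
disc(K) = 296 is not divisible by 937; 937 is unramified.
Legendre symbol by Euler's criterion: (74/937) ≡ 74^468 ≡ 1 (mod 937), i.e. (74/937) = 1.
d is a quadratic residue mod p, hence 937 splits in O_K.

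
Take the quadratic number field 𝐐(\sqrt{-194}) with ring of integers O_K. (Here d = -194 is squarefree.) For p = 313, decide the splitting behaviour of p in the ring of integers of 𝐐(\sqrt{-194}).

Since -194 ≢ 1 mod 4, the ring of integers is ℤ[√-194] with discriminant 4·(-194) = -776.
313 ∤ -776, so 313 is unramified.
Euler's criterion: (-194)^156 mod 313 = 1. Thus (-194|313) = 1.
(-194/313) = 1, so 313 splits.

313 splits in O_K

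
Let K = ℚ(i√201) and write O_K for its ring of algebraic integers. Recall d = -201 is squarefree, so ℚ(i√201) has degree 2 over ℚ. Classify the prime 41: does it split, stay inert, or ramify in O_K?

-201 mod 4 = 3, hence disc K = 4·(-201) = -804 and O_K = ℤ[√-201].
Since gcd(41, -804) = 1 the prime 41 does not ramify.
Euler's criterion: (-201)^20 mod 41 = 1. Thus (-201|41) = 1.
Legendre symbol 1 ⇒ 41 is split.

splits completely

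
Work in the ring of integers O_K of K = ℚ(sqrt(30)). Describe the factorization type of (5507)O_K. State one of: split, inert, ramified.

Since 30 ≢ 1 mod 4, the ring of integers is ℤ[√30] with discriminant 4·30 = 120.
Since gcd(5507, 120) = 1 the prime 5507 does not ramify.
(30/5507) = 30^2753 mod 5507 = 1, giving Legendre symbol 1.
d is a quadratic residue mod p, hence 5507 splits in O_K.

split — (5507) = 𝔭₁𝔭₂ with 𝔭₁ ≠ 𝔭₂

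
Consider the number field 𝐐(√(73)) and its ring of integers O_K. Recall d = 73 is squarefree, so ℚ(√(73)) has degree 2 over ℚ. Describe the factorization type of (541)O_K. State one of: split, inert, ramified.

inert

73 mod 4 = 1, hence disc K = 73 and O_K = ℤ[(1+√73)/2].
541 ∤ 73, so 541 is unramified.
Legendre symbol by Euler's criterion: (73/541) ≡ 73^270 ≡ 540 (mod 541), i.e. (73/541) = -1.
Legendre symbol -1 ⇒ 541 is inert.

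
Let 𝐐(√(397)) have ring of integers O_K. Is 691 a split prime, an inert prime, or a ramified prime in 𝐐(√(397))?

remains prime (inert)

d = 397 ≡ 1 (mod 4), so O_K = ℤ[(1+√397)/2] and disc(K) = d = 397.
Since gcd(691, 397) = 1 the prime 691 does not ramify.
Compute (397/691) via Euler: 397^((691-1)/2) mod 691 = 690, so (397/691) = -1.
Legendre symbol -1 ⇒ 691 is inert.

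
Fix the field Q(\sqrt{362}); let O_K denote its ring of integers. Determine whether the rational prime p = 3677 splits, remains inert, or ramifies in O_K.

d = 362 ≡ 2 (mod 4), so O_K = ℤ[√362] and disc(K) = 4d = 1448.
Since gcd(3677, 1448) = 1 the prime 3677 does not ramify.
Legendre symbol by Euler's criterion: (362/3677) ≡ 362^1838 ≡ 1 (mod 3677), i.e. (362/3677) = 1.
(362/3677) = 1, so 3677 splits.

splits completely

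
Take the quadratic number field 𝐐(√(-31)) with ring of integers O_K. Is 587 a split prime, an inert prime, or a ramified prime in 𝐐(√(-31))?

-31 mod 4 = 1, hence disc K = -31 and O_K = ℤ[(1+√-31)/2].
disc(K) = -31 is not divisible by 587; 587 is unramified.
Euler's criterion: (-31)^293 mod 587 = 586. Thus (-31|587) = -1.
Legendre symbol -1 ⇒ 587 is inert.

inert — (587) stays prime in O_K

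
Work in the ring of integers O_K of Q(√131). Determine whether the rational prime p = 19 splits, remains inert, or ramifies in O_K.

131 mod 4 = 3, hence disc K = 4·131 = 524 and O_K = ℤ[√131].
disc(K) = 524 is not divisible by 19; 19 is unramified.
Compute (131/19) via Euler: 17^((19-1)/2) mod 19 = 1, so (131/19) = 1.
(131/19) = 1, so 19 splits.

split — (19) = 𝔭₁𝔭₂ with 𝔭₁ ≠ 𝔭₂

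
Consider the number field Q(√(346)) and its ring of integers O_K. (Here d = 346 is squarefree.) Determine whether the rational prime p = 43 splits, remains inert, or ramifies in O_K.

inert

346 mod 4 = 2, hence disc K = 4·346 = 1384 and O_K = ℤ[√346].
Since gcd(43, 1384) = 1 the prime 43 does not ramify.
(346/43) = 2^21 mod 43 = 42, giving Legendre symbol -1.
Legendre symbol -1 ⇒ 43 is inert.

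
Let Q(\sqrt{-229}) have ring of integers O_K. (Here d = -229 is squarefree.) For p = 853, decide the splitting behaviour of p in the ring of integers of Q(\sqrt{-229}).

remains prime (inert)

d = -229 ≡ 3 (mod 4), so O_K = ℤ[√-229] and disc(K) = 4d = -916.
853 ∤ -916, so 853 is unramified.
(-229/853) = 624^426 mod 853 = 852, giving Legendre symbol -1.
d is a non-residue mod p, hence 853 remains inert in O_K.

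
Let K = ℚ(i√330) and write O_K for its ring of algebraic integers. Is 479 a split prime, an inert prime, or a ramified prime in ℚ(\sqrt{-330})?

inert

d = -330 ≡ 2 (mod 4), so O_K = ℤ[√-330] and disc(K) = 4d = -1320.
479 ∤ -1320, so 479 is unramified.
Compute (-330/479) via Euler: 149^((479-1)/2) mod 479 = 478, so (-330/479) = -1.
(-330/479) = -1, so 479 is inert.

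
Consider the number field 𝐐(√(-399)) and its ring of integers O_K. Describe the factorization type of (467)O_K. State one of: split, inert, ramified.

split

-399 mod 4 = 1, hence disc K = -399 and O_K = ℤ[(1+√-399)/2].
Since gcd(467, -399) = 1 the prime 467 does not ramify.
Euler's criterion: (-399)^233 mod 467 = 1. Thus (-399|467) = 1.
Legendre symbol 1 ⇒ 467 is split.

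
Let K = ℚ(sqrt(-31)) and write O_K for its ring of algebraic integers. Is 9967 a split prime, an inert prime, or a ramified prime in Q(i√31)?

p splits

-31 mod 4 = 1, hence disc K = -31 and O_K = ℤ[(1+√-31)/2].
9967 ∤ -31, so 9967 is unramified.
Legendre symbol by Euler's criterion: (-31/9967) ≡ (-31)^4983 ≡ 1 (mod 9967), i.e. (-31/9967) = 1.
(-31/9967) = 1, so 9967 splits.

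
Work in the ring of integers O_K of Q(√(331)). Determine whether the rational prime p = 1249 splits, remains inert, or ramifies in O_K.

331 mod 4 = 3, hence disc K = 4·331 = 1324 and O_K = ℤ[√331].
disc(K) = 1324 is not divisible by 1249; 1249 is unramified.
Legendre symbol by Euler's criterion: (331/1249) ≡ 331^624 ≡ 1 (mod 1249), i.e. (331/1249) = 1.
d is a quadratic residue mod p, hence 1249 splits in O_K.

split — (1249) = 𝔭₁𝔭₂ with 𝔭₁ ≠ 𝔭₂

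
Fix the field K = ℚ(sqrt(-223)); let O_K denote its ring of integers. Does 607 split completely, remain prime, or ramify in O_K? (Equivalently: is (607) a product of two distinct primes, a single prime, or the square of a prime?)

-223 mod 4 = 1, hence disc K = -223 and O_K = ℤ[(1+√-223)/2].
607 ∤ -223, so 607 is unramified.
Euler's criterion: (-223)^303 mod 607 = 606. Thus (-223|607) = -1.
d is a non-residue mod p, hence 607 remains inert in O_K.

remains prime (inert)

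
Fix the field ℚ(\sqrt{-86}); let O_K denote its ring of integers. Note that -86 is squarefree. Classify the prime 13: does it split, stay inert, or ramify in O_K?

-86 mod 4 = 2, hence disc K = 4·(-86) = -344 and O_K = ℤ[√-86].
Since gcd(13, -344) = 1 the prime 13 does not ramify.
Legendre symbol by Euler's criterion: (-86/13) ≡ (-86)^6 ≡ 12 (mod 13), i.e. (-86/13) = -1.
Legendre symbol -1 ⇒ 13 is inert.

remains prime (inert)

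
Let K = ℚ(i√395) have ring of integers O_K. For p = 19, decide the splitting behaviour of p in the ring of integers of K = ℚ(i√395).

split

Since -395 ≡ 1 mod 4, the ring of integers is ℤ[(1+√-395)/2] with discriminant -395.
Since gcd(19, -395) = 1 the prime 19 does not ramify.
Compute (-395/19) via Euler: 4^((19-1)/2) mod 19 = 1, so (-395/19) = 1.
Legendre symbol 1 ⇒ 19 is split.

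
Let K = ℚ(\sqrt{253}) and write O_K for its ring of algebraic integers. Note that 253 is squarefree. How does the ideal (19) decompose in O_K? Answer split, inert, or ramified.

Since 253 ≡ 1 mod 4, the ring of integers is ℤ[(1+√253)/2] with discriminant 253.
disc(K) = 253 is not divisible by 19; 19 is unramified.
Legendre symbol by Euler's criterion: (253/19) ≡ 253^9 ≡ 1 (mod 19), i.e. (253/19) = 1.
Legendre symbol 1 ⇒ 19 is split.

split — (19) = 𝔭₁𝔭₂ with 𝔭₁ ≠ 𝔭₂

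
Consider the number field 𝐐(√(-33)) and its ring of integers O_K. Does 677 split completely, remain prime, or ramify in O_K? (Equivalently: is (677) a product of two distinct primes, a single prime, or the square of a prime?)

split — (677) = 𝔭₁𝔭₂ with 𝔭₁ ≠ 𝔭₂

d = -33 ≡ 3 (mod 4), so O_K = ℤ[√-33] and disc(K) = 4d = -132.
677 ∤ -132, so 677 is unramified.
Euler's criterion: (-33)^338 mod 677 = 1. Thus (-33|677) = 1.
Legendre symbol 1 ⇒ 677 is split.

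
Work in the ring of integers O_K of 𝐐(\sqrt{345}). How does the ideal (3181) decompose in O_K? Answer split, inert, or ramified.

345 mod 4 = 1, hence disc K = 345 and O_K = ℤ[(1+√345)/2].
Since gcd(3181, 345) = 1 the prime 3181 does not ramify.
Compute (345/3181) via Euler: 345^((3181-1)/2) mod 3181 = 3180, so (345/3181) = -1.
Legendre symbol -1 ⇒ 3181 is inert.

inert — (3181) stays prime in O_K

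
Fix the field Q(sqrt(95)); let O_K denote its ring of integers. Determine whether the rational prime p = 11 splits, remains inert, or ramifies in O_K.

p is inert

d = 95 ≡ 3 (mod 4), so O_K = ℤ[√95] and disc(K) = 4d = 380.
11 ∤ 380, so 11 is unramified.
Compute (95/11) via Euler: 7^((11-1)/2) mod 11 = 10, so (95/11) = -1.
d is a non-residue mod p, hence 11 remains inert in O_K.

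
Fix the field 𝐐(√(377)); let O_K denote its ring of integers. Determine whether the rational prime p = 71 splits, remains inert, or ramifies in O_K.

377 mod 4 = 1, hence disc K = 377 and O_K = ℤ[(1+√377)/2].
disc(K) = 377 is not divisible by 71; 71 is unramified.
Legendre symbol by Euler's criterion: (377/71) ≡ 377^35 ≡ 70 (mod 71), i.e. (377/71) = -1.
(377/71) = -1, so 71 is inert.

inert — (71) stays prime in O_K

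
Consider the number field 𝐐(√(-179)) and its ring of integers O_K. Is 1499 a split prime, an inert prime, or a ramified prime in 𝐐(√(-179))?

splits completely

d = -179 ≡ 1 (mod 4), so O_K = ℤ[(1+√-179)/2] and disc(K) = d = -179.
1499 ∤ -179, so 1499 is unramified.
Compute (-179/1499) via Euler: 1320^((1499-1)/2) mod 1499 = 1, so (-179/1499) = 1.
d is a quadratic residue mod p, hence 1499 splits in O_K.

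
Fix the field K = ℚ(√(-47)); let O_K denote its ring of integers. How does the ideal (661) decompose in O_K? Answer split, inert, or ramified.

splits completely

-47 mod 4 = 1, hence disc K = -47 and O_K = ℤ[(1+√-47)/2].
disc(K) = -47 is not divisible by 661; 661 is unramified.
Euler's criterion: (-47)^330 mod 661 = 1. Thus (-47|661) = 1.
(-47/661) = 1, so 661 splits.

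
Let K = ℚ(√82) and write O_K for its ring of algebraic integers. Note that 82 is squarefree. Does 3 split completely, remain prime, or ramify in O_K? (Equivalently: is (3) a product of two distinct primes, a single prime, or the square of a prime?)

p splits

d = 82 ≡ 2 (mod 4), so O_K = ℤ[√82] and disc(K) = 4d = 328.
Since gcd(3, 328) = 1 the prime 3 does not ramify.
Compute (82/3) via Euler: 1^((3-1)/2) mod 3 = 1, so (82/3) = 1.
(82/3) = 1, so 3 splits.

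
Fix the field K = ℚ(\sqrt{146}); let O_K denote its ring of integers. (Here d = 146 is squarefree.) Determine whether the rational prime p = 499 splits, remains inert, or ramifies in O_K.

499 remains inert

d = 146 ≡ 2 (mod 4), so O_K = ℤ[√146] and disc(K) = 4d = 584.
499 ∤ 584, so 499 is unramified.
Legendre symbol by Euler's criterion: (146/499) ≡ 146^249 ≡ 498 (mod 499), i.e. (146/499) = -1.
d is a non-residue mod p, hence 499 remains inert in O_K.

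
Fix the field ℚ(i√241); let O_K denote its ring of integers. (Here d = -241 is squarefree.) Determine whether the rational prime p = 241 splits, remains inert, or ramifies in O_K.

d = -241 ≡ 3 (mod 4), so O_K = ℤ[√-241] and disc(K) = 4d = -964.
disc(K) = -964 = 241·(-4), so p = 241 is ramified.

241 is ramified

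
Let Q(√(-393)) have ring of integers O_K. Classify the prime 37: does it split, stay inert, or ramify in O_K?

inert

d = -393 ≡ 3 (mod 4), so O_K = ℤ[√-393] and disc(K) = 4d = -1572.
37 ∤ -1572, so 37 is unramified.
(-393/37) = 14^18 mod 37 = 36, giving Legendre symbol -1.
(-393/37) = -1, so 37 is inert.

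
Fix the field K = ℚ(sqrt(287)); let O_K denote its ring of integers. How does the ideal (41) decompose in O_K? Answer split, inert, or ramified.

p ramifies

Since 287 ≢ 1 mod 4, the ring of integers is ℤ[√287] with discriminant 4·287 = 1148.
Ramification test: 41 | 1148. The prime 41 ramifies in K.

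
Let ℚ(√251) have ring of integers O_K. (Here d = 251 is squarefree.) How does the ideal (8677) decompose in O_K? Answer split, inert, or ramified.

d = 251 ≡ 3 (mod 4), so O_K = ℤ[√251] and disc(K) = 4d = 1004.
disc(K) = 1004 is not divisible by 8677; 8677 is unramified.
(251/8677) = 251^4338 mod 8677 = 8676, giving Legendre symbol -1.
(251/8677) = -1, so 8677 is inert.

remains prime (inert)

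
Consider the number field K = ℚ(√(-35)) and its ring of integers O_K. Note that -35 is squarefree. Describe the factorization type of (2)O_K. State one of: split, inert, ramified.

d = -35 ≡ 1 (mod 4), so O_K = ℤ[(1+√-35)/2] and disc(K) = d = -35.
Since gcd(2, -35) = 1 the prime 2 does not ramify.
d ≡ 5 (mod 8); the supplementary law gives 2 inert.

2 remains inert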